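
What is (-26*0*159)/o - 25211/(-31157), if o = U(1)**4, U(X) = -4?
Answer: 25211/31157 ≈ 0.80916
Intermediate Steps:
o = 256 (o = (-4)**4 = 256)
(-26*0*159)/o - 25211/(-31157) = (-26*0*159)/256 - 25211/(-31157) = (0*159)*(1/256) - 25211*(-1/31157) = 0*(1/256) + 25211/31157 = 0 + 25211/31157 = 25211/31157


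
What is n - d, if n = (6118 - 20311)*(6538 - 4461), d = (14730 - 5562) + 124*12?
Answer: -29489517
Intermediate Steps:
d = 10656 (d = 9168 + 1488 = 10656)
n = -29478861 (n = -14193*2077 = -29478861)
n - d = -29478861 - 1*10656 = -29478861 - 10656 = -29489517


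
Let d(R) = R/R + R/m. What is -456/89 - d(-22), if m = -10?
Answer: -3704/445 ≈ -8.3236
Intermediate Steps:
d(R) = 1 - R/10 (d(R) = R/R + R/(-10) = 1 + R*(-⅒) = 1 - R/10)
-456/89 - d(-22) = -456/89 - (1 - ⅒*(-22)) = -456*1/89 - (1 + 11/5) = -456/89 - 1*16/5 = -456/89 - 16/5 = -3704/445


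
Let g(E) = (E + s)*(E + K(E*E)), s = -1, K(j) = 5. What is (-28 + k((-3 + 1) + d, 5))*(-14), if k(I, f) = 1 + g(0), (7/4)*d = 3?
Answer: 448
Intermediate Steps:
d = 12/7 (d = (4/7)*3 = 12/7 ≈ 1.7143)
g(E) = (-1 + E)*(5 + E) (g(E) = (E - 1)*(E + 5) = (-1 + E)*(5 + E))
k(I, f) = -4 (k(I, f) = 1 + (-5 + 0² + 4*0) = 1 + (-5 + 0 + 0) = 1 - 5 = -4)
(-28 + k((-3 + 1) + d, 5))*(-14) = (-28 - 4)*(-14) = -32*(-14) = 448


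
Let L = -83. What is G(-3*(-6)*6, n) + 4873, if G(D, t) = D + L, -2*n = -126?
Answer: 4898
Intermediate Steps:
n = 63 (n = -½*(-126) = 63)
G(D, t) = -83 + D (G(D, t) = D - 83 = -83 + D)
G(-3*(-6)*6, n) + 4873 = (-83 - 3*(-6)*6) + 4873 = (-83 + 18*6) + 4873 = (-83 + 108) + 4873 = 25 + 4873 = 4898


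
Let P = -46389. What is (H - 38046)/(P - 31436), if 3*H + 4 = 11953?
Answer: 34063/77825 ≈ 0.43769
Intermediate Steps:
H = 3983 (H = -4/3 + (⅓)*11953 = -4/3 + 11953/3 = 3983)
(H - 38046)/(P - 31436) = (3983 - 38046)/(-46389 - 31436) = -34063/(-77825) = -34063*(-1/77825) = 34063/77825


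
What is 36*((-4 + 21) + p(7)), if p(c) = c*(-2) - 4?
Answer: -36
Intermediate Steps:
p(c) = -4 - 2*c (p(c) = -2*c - 4 = -4 - 2*c)
36*((-4 + 21) + p(7)) = 36*((-4 + 21) + (-4 - 2*7)) = 36*(17 + (-4 - 14)) = 36*(17 - 18) = 36*(-1) = -36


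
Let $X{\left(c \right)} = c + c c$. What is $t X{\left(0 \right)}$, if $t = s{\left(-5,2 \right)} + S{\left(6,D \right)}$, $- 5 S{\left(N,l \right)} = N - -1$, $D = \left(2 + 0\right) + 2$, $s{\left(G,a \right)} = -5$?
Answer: $0$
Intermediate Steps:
$X{\left(c \right)} = c + c^{2}$
$D = 4$ ($D = 2 + 2 = 4$)
$S{\left(N,l \right)} = - \frac{1}{5} - \frac{N}{5}$ ($S{\left(N,l \right)} = - \frac{N - -1}{5} = - \frac{N + 1}{5} = - \frac{1 + N}{5} = - \frac{1}{5} - \frac{N}{5}$)
$t = - \frac{32}{5}$ ($t = -5 - \frac{7}{5} = - \frac{32}{5} \approx -6.4$)
$t X{\left(0 \right)} = - \frac{32 \cdot 0 \left(1 + 0\right)}{5} = - \frac{32 \cdot 0 \cdot 1}{5} = \left(- \frac{32}{5}\right) 0 = 0$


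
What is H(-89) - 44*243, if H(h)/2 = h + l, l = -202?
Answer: -11274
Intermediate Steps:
H(h) = -404 + 2*h (H(h) = 2*(h - 202) = 2*(-202 + h) = -404 + 2*h)
H(-89) - 44*243 = (-404 + 2*(-89)) - 44*243 = (-404 - 178) - 1*10692 = -582 - 10692 = -11274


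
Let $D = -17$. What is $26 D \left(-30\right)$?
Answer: $13260$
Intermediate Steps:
$26 D \left(-30\right) = 26 \left(-17\right) \left(-30\right) = \left(-442\right) \left(-30\right) = 13260$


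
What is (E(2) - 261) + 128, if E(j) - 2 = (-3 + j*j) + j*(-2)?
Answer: -134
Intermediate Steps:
E(j) = -1 + j² - 2*j (E(j) = 2 + ((-3 + j*j) + j*(-2)) = 2 + ((-3 + j²) - 2*j) = 2 + (-3 + j² - 2*j) = -1 + j² - 2*j)
(E(2) - 261) + 128 = ((-1 + 2² - 2*2) - 261) + 128 = ((-1 + 4 - 4) - 261) + 128 = (-1 - 261) + 128 = -262 + 128 = -134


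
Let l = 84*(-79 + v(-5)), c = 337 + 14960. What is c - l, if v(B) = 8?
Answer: 21261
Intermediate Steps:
c = 15297
l = -5964 (l = 84*(-79 + 8) = 84*(-71) = -5964)
c - l = 15297 - 1*(-5964) = 15297 + 5964 = 21261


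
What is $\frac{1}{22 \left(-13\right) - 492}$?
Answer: $- \frac{1}{778} \approx -0.0012853$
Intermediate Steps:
$\frac{1}{22 \left(-13\right) - 492} = \frac{1}{-286 - 492} = \frac{1}{-778} = - \frac{1}{778}$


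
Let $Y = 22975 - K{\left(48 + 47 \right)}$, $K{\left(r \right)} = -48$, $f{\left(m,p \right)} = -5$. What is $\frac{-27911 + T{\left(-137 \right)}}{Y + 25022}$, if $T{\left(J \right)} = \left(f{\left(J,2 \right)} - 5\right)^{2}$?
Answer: $- \frac{27811}{48045} \approx -0.57885$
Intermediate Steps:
$T{\left(J \right)} = 100$ ($T{\left(J \right)} = \left(-5 - 5\right)^{2} = \left(-10\right)^{2} = 100$)
$Y = 23023$ ($Y = 22975 - -48 = 22975 + 48 = 23023$)
$\frac{-27911 + T{\left(-137 \right)}}{Y + 25022} = \frac{-27911 + 100}{23023 + 25022} = - \frac{27811}{48045}$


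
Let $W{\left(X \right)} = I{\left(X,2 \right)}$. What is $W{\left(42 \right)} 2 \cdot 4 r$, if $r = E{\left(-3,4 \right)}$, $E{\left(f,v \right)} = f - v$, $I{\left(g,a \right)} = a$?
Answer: $-112$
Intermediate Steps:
$W{\left(X \right)} = 2$
$r = -7$ ($r = -3 - 4 = -7$)
$W{\left(42 \right)} 2 \cdot 4 r = 2 \cdot 2 \cdot 4 \left(-7\right) = 2 \cdot 8 \left(-7\right) = 2 \left(-56\right) = -112$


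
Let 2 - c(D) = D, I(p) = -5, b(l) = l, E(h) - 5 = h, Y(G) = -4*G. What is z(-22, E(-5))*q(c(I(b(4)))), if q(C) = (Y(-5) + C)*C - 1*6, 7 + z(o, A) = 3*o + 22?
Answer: -9333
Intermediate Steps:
E(h) = 5 + h
z(o, A) = 15 + 3*o (z(o, A) = -7 + (3*o + 22) = -7 + (22 + 3*o) = 15 + 3*o)
c(D) = 2 - D
q(C) = -6 + C*(20 + C) (q(C) = (-4*(-5) + C)*C - 1*6 = (20 + C)*C - 6 = C*(20 + C) - 6 = -6 + C*(20 + C))
z(-22, E(-5))*q(c(I(b(4)))) = (15 + 3*(-22))*(-6 + (2 - 1*(-5))**2 + 20*(2 - 1*(-5))) = (15 - 66)*(-6 + (2 + 5)**2 + 20*(2 + 5)) = -51*(-6 + 7**2 + 20*7) = -51*(-6 + 49 + 140) = -51*183 = -9333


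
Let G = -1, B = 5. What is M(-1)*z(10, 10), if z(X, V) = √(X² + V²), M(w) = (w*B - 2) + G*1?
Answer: -80*√2 ≈ -113.14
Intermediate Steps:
M(w) = -3 + 5*w (M(w) = (w*5 - 2) - 1*1 = (5*w - 2) - 1 = (-2 + 5*w) - 1 = -3 + 5*w)
z(X, V) = √(V² + X²)
M(-1)*z(10, 10) = (-3 + 5*(-1))*√(10² + 10²) = (-3 - 5)*√(100 + 100) = -80*√2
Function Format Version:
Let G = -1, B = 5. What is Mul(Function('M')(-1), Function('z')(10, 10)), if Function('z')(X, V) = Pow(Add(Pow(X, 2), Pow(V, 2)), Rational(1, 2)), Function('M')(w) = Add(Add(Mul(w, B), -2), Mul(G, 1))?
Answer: Mul(-80, Pow(2, Rational(1, 2))) ≈ -113.14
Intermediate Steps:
Function('M')(w) = Add(-3, Mul(5, w)) (Function('M')(w) = Add(Add(Mul(w, 5), -2), Mul(-1, 1)) = Add(Add(Mul(5, w), -2), -1) = Add(Add(-2, Mul(5, w)), -1) = Add(-3, Mul(5, w)))
Function('z')(X, V) = Pow(Add(Pow(V, 2), Pow(X, 2)), Rational(1, 2))
Mul(Function('M')(-1), Function('z')(10, 10)) = Mul(Add(-3, Mul(5, -1)), Pow(Add(Pow(10, 2), Pow(10, 2)), Rational(1, 2))) = Mul(Add(-3, -5), Pow(Add(100, 100), Rational(1, 2))) = Mul(-8, Pow(200, Rational(1, 2))) = Mul(-8, Mul(10, Pow(2, Rational(1, 2)))) = Mul(-80, Pow(2, Rational(1, 2)))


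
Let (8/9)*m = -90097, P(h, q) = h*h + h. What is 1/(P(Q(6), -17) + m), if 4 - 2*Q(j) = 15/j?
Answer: -16/1621725 ≈ -9.8660e-6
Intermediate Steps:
Q(j) = 2 - 15/(2*j)
P(h, q) = h + h² (P(h, q) = h² + h = h + h²)
m = -810873/8 (m = (9/8)*(-90097) = -810873/8 ≈ -1.0136e+5)
1/(P(Q(6), -17) + m) = 1/((2 - 15/2/6)*(1 + (2 - 15/2/6)) - 810873/8) = 1/((2 - 15/2*⅙)*(1 + (2 - 15/2*⅙)) - 810873/8) = 1/((2 - 5/4)*(1 + (2 - 5/4)) - 810873/8) = 1/(3*(1 + ¾)/4 - 810873/8) = 1/((¾)*(7/4) - 810873/8) = 1/(21/16 - 810873/8) = 1/(-1621725/16) = -16/1621725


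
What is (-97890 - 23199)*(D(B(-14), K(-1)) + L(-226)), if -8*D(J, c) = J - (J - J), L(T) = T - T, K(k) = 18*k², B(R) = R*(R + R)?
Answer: 5933361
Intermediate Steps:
B(R) = 2*R² (B(R) = R*(2*R) = 2*R²)
L(T) = 0
D(J, c) = -J/8 (D(J, c) = -(J - (J - J))/8 = -(J - 1*0)/8 = -(J + 0)/8 = -J/8)
(-97890 - 23199)*(D(B(-14), K(-1)) + L(-226)) = (-97890 - 23199)*(-(-14)²/4 + 0) = -121089*(-196/4 + 0) = -121089*(-⅛*392 + 0) = -121089*(-49 + 0) = -121089*(-49) = 5933361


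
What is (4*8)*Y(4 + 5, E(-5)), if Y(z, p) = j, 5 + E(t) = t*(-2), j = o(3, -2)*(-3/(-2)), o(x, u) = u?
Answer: -96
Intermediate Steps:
j = -3 (j = -(-6)/(-2) = -(-6)*(-1)/2 = -2*3/2 = -3)
E(t) = -5 - 2*t (E(t) = -5 + t*(-2) = -5 - 2*t)
Y(z, p) = -3
(4*8)*Y(4 + 5, E(-5)) = (4*8)*(-3) = 32*(-3) = -96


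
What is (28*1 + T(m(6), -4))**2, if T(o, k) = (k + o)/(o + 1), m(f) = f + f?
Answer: 138384/169 ≈ 818.84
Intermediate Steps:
m(f) = 2*f
T(o, k) = (k + o)/(1 + o)
(28*1 + T(m(6), -4))**2 = (28*1 + (-4 + 2*6)/(1 + 2*6))**2 = (28 + (-4 + 12)/(1 + 12))**2 = (28 + 8/13)**2 = (372/13)**2 = 138384/169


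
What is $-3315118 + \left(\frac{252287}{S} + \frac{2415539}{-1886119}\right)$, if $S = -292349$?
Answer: $- \frac{1827973834519396922}{551405003531} \approx -3.3151 \cdot 10^{6}$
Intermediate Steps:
$-3315118 + \left(\frac{252287}{S} + \frac{2415539}{-1886119}\right) = -3315118 + \left(\frac{252287}{-292349} + \frac{2415539}{-1886119}\right) = -3315118 + \left(252287 \left(- \frac{1}{292349}\right) + 2415539 \left(- \frac{1}{1886119}\right)\right) = -3315118 - \frac{1182023715264}{551405003531} = - \frac{1827973834519396922}{551405003531}$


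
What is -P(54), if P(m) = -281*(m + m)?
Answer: 30348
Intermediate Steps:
P(m) = -562*m
-P(54) = -(-562)*54 = -1*(-30348) = 30348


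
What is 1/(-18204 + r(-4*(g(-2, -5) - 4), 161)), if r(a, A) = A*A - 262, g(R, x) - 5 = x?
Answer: 1/7455 ≈ 0.00013414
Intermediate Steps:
g(R, x) = 5 + x
r(a, A) = -262 + A² (r(a, A) = A² - 262 = -262 + A²)
1/(-18204 + r(-4*(g(-2, -5) - 4), 161)) = 1/(-18204 + (-262 + 161²)) = 1/(-18204 + (-262 + 25921)) = 1/(-18204 + 25659) = 1/7455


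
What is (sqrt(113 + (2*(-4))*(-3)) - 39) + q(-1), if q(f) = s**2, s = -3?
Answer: -30 + sqrt(137) ≈ -18.295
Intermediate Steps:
q(f) = 9 (q(f) = (-3)**2 = 9)
(sqrt(113 + (2*(-4))*(-3)) - 39) + q(-1) = (sqrt(113 + (2*(-4))*(-3)) - 39) + 9 = (sqrt(113 - 8*(-3)) - 39) + 9 = (sqrt(113 + 24) - 39) + 9 = (sqrt(137) - 39) + 9 = (-39 + sqrt(137)) + 9 = -30 + sqrt(137)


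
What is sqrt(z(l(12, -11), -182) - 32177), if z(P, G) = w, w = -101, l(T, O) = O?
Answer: I*sqrt(32278) ≈ 179.66*I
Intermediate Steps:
z(P, G) = -101
sqrt(z(l(12, -11), -182) - 32177) = sqrt(-101 - 32177) = sqrt(-32278) = I*sqrt(32278)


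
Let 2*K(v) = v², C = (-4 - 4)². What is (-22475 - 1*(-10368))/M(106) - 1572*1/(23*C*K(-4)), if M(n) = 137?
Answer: -35696849/403328 ≈ -88.506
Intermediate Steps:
C = 64 (C = (-8)² = 64)
K(v) = v²/2
(-22475 - 1*(-10368))/M(106) - 1572*1/(23*C*K(-4)) = (-22475 - 1*(-10368))/137 - 1572/((64*((½)*(-4)²))*23) = (-22475 + 10368)*(1/137) - 1572/((64*((½)*16))*23) = -12107*1/137 - 1572/((64*8)*23) = -12107/137 - 1572/(512*23) = -12107/137 - 1572/11776 = -12107/137 - 1572*1/11776 = -12107/137 - 393/2944 = -35696849/403328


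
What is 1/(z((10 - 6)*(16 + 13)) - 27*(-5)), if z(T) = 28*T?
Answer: 1/3383 ≈ 0.00029560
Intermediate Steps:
1/(z((10 - 6)*(16 + 13)) - 27*(-5)) = 1/(28*((10 - 6)*(16 + 13)) - 27*(-5)) = 1/(28*(4*29) + 135) = 1/(28*116 + 135) = 1/(3248 + 135) = 1/3383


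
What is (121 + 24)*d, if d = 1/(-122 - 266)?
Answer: -145/388 ≈ -0.37371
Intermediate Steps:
d = -1/388 (d = 1/(-388) = -1/388 ≈ -0.0025773)
(121 + 24)*d = (121 + 24)*(-1/388) = 145*(-1/388) = -145/388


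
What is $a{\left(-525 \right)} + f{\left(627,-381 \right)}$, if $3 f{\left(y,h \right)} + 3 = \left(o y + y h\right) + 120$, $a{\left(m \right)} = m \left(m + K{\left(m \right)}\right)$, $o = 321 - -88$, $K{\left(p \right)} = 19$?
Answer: $271541$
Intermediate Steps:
$o = 409$ ($o = 321 + 88 = 409$)
$a{\left(m \right)} = m \left(19 + m\right)$ ($a{\left(m \right)} = m \left(m + 19\right) = m \left(19 + m\right)$)
$f{\left(y,h \right)} = 39 + \frac{409 y}{3} + \frac{h y}{3}$ ($f{\left(y,h \right)} = -1 + \frac{\left(409 y + y h\right) + 120}{3} = -1 + \frac{\left(409 y + h y\right) + 120}{3} = -1 + \frac{120 + 409 y + h y}{3} = -1 + \left(40 + \frac{409 y}{3} + \frac{h y}{3}\right) = 39 + \frac{409 y}{3} + \frac{h y}{3}$)
$a{\left(-525 \right)} + f{\left(627,-381 \right)} = - 525 \left(19 - 525\right) + \left(39 + \frac{409}{3} \cdot 627 + \frac{1}{3} \left(-381\right) 627\right) = \left(-525\right) \left(-506\right) + \left(39 + 85481 - 79629\right) = 265650 + 5891 = 271541$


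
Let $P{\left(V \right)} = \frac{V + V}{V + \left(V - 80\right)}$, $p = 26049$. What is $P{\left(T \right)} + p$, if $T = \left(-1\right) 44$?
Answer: $\frac{547040}{21} \approx 26050.0$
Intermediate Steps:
$T = -44$
$P{\left(V \right)} = \frac{2 V}{-80 + 2 V}$ ($P{\left(V \right)} = \frac{2 V}{V + \left(-80 + V\right)} = \frac{2 V}{-80 + 2 V}$)
$P{\left(T \right)} + p = - \frac{44}{-40 - 44} + 26049 = - \frac{44}{-84} + 26049 = \left(-44\right) \left(- \frac{1}{84}\right) + 26049 = \frac{11}{21} + 26049 = \frac{547040}{21}$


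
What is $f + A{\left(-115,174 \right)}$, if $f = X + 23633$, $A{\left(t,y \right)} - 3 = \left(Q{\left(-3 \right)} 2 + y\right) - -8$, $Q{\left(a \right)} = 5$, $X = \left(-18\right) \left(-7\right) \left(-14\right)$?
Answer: $22064$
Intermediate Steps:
$X = -1764$ ($X = 126 \left(-14\right) = -1764$)
$A{\left(t,y \right)} = 21 + y$ ($A{\left(t,y \right)} = 3 + \left(\left(5 \cdot 2 + y\right) - -8\right) = 3 + \left(\left(10 + y\right) + 8\right) = 3 + \left(18 + y\right) = 21 + y$)
$f = 21869$ ($f = -1764 + 23633 = 21869$)
$f + A{\left(-115,174 \right)} = 21869 + \left(21 + 174\right) = 21869 + 195 = 22064$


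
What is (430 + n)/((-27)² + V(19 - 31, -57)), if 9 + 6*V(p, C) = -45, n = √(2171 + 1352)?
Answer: 43/72 + √3523/720 ≈ 0.67966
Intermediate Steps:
n = √3523 ≈ 59.355
V(p, C) = -9 (V(p, C) = -3/2 + (⅙)*(-45) = -3/2 - 15/2 = -9)
(430 + n)/((-27)² + V(19 - 31, -57)) = (430 + √3523)/((-27)² - 9) = (430 + √3523)/(729 - 9) = (430 + √3523)/720 = (430 + √3523)*(1/720) = 43/72 + √3523/720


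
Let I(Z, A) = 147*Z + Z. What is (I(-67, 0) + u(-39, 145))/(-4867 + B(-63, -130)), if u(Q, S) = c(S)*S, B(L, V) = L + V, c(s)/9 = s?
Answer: -179309/5060 ≈ -35.437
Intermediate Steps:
c(s) = 9*s
u(Q, S) = 9*S² (u(Q, S) = (9*S)*S = 9*S²)
I(Z, A) = 148*Z
(I(-67, 0) + u(-39, 145))/(-4867 + B(-63, -130)) = (148*(-67) + 9*145²)/(-4867 + (-63 - 130)) = (-9916 + 9*21025)/(-4867 - 193) = (-9916 + 189225)/(-5060) = 179309*(-1/5060) = -179309/5060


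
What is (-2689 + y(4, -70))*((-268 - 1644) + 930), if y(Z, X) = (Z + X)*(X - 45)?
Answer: -4812782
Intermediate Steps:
y(Z, X) = (-45 + X)*(X + Z) (y(Z, X) = (X + Z)*(-45 + X) = (-45 + X)*(X + Z))
(-2689 + y(4, -70))*((-268 - 1644) + 930) = (-2689 + ((-70)² - 45*(-70) - 45*4 - 70*4))*((-268 - 1644) + 930) = (-2689 + (4900 + 3150 - 180 - 280))*(-1912 + 930) = (-2689 + 7590)*(-982) = 4901*(-982) = -4812782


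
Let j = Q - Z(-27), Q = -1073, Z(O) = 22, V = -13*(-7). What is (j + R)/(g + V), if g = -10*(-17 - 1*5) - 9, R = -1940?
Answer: -3035/302 ≈ -10.050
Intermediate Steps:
V = 91
g = 211 (g = -10*(-17 - 5) - 9 = -10*(-22) - 9 = 220 - 9 = 211)
j = -1095 (j = -1073 - 1*22 = -1073 - 22 = -1095)
(j + R)/(g + V) = (-1095 - 1940)/(211 + 91) = -3035/302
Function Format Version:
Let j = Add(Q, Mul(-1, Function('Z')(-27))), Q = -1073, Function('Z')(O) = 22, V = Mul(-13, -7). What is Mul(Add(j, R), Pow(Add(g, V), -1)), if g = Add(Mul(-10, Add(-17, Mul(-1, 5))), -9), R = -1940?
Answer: Rational(-3035, 302) ≈ -10.050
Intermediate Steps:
V = 91
g = 211 (g = Add(Mul(-10, Add(-17, -5)), -9) = Add(Mul(-10, -22), -9) = Add(220, -9) = 211)
j = -1095 (j = Add(-1073, Mul(-1, 22)) = Add(-1073, -22) = -1095)
Mul(Add(j, R), Pow(Add(g, V), -1)) = Mul(Add(-1095, -1940), Pow(Add(211, 91), -1)) = Mul(-3035, Pow(302, -1)) = Mul(-3035, Rational(1, 302)) = Rational(-3035, 302)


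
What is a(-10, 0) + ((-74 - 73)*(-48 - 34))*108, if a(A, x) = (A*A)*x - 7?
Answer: 1301825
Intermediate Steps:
a(A, x) = -7 + x*A² (a(A, x) = A²*x - 7 = x*A² - 7 = -7 + x*A²)
a(-10, 0) + ((-74 - 73)*(-48 - 34))*108 = (-7 + 0*(-10)²) + ((-74 - 73)*(-48 - 34))*108 = (-7 + 0*100) - 147*(-82)*108 = (-7 + 0) + 12054*108 = -7 + 1301832 = 1301825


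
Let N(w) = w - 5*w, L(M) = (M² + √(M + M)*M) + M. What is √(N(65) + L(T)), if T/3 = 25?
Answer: √(5440 + 375*√6) ≈ 79.741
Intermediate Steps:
T = 75 (T = 3*25 = 75)
L(M) = M + M² + √2*M^(3/2) (L(M) = (M² + √(2*M)*M) + M = (M² + (√2*√M)*M) + M = (M² + √2*M^(3/2)) + M = M + M² + √2*M^(3/2))
N(w) = -4*w
√(N(65) + L(T)) = √(-4*65 + (75 + 75² + √2*75^(3/2))) = √(-260 + (75 + 5625 + √2*(375*√3))) = √(-260 + (75 + 5625 + 375*√6)) = √(-260 + (5700 + 375*√6)) = √(5440 + 375*√6)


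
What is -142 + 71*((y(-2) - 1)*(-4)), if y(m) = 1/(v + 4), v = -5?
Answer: 426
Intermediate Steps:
y(m) = -1 (y(m) = 1/(-5 + 4) = 1/(-1) = -1)
-142 + 71*((y(-2) - 1)*(-4)) = -142 + 71*((-1 - 1)*(-4)) = -142 + 71*(-2*(-4)) = -142 + 71*8 = -142 + 568 = 426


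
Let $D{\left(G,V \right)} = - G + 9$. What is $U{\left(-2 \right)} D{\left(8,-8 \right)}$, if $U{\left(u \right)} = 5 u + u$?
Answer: $-12$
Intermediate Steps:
$D{\left(G,V \right)} = 9 - G$
$U{\left(u \right)} = 6 u$
$U{\left(-2 \right)} D{\left(8,-8 \right)} = 6 \left(-2\right) \left(9 - 8\right) = - 12 \left(9 - 8\right) = \left(-12\right) 1 = -12$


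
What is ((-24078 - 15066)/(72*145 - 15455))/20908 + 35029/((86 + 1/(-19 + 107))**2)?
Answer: 7111328830442426/1501759707446205 ≈ 4.7353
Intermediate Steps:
((-24078 - 15066)/(72*145 - 15455))/20908 + 35029/((86 + 1/(-19 + 107))**2) = -39144/(10440 - 15455)*(1/20908) + 35029/((86 + 1/88)**2) = -39144/(-5015)*(1/20908) + 35029/((86 + 1/88)**2) = -39144*(-1/5015)*(1/20908) + 35029/((7569/88)**2) = (39144/5015)*(1/20908) + 35029/(57289761/7744) = 9786/26213405 + 35029*(7744/57289761) = 9786/26213405 + 271264576/57289761 = 7111328830442426/1501759707446205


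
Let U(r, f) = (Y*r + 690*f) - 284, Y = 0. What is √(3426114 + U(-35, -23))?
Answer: 2*√852490 ≈ 1846.6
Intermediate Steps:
U(r, f) = -284 + 690*f (U(r, f) = (0*r + 690*f) - 284 = (0 + 690*f) - 284 = 690*f - 284 = -284 + 690*f)
√(3426114 + U(-35, -23)) = √(3426114 + (-284 + 690*(-23))) = √(3426114 + (-284 - 15870)) = √(3426114 - 16154) = √3409960 = 2*√852490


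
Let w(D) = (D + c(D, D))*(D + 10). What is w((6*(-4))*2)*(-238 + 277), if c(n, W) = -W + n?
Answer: 71136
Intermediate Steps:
c(n, W) = n - W
w(D) = D*(10 + D) (w(D) = (D + (D - D))*(D + 10) = (D + 0)*(10 + D) = D*(10 + D))
w((6*(-4))*2)*(-238 + 277) = (((6*(-4))*2)*(10 + (6*(-4))*2))*(-238 + 277) = ((-24*2)*(10 - 24*2))*39 = -48*(10 - 48)*39 = -48*(-38)*39 = 1824*39 = 71136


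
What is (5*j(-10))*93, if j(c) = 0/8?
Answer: 0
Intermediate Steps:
j(c) = 0 (j(c) = 0*(⅛) = 0)
(5*j(-10))*93 = (5*0)*93 = 0*93 = 0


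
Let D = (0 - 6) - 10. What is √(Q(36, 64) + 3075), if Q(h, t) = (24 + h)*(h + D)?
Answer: 15*√19 ≈ 65.384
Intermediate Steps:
D = -16 (D = -6 - 10 = -16)
Q(h, t) = (-16 + h)*(24 + h) (Q(h, t) = (24 + h)*(h - 16) = (24 + h)*(-16 + h) = (-16 + h)*(24 + h))
√(Q(36, 64) + 3075) = √((-384 + 36² + 8*36) + 3075) = √((-384 + 1296 + 288) + 3075) = √(1200 + 3075) = √4275 = 15*√19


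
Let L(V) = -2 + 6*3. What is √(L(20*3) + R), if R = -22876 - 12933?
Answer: 3*I*√3977 ≈ 189.19*I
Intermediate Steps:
R = -35809
L(V) = 16 (L(V) = -2 + 18 = 16)
√(L(20*3) + R) = √(16 - 35809) = √(-35793) = 3*I*√3977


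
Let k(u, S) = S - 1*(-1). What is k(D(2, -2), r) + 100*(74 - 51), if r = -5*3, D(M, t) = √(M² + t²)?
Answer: 2286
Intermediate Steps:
r = -15
k(u, S) = 1 + S (k(u, S) = S + 1 = 1 + S)
k(D(2, -2), r) + 100*(74 - 51) = (1 - 15) + 100*(74 - 51) = -14 + 100*23 = -14 + 2300 = 2286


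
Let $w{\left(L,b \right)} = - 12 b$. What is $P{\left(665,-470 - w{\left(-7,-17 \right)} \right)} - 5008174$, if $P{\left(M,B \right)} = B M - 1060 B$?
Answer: $-4741944$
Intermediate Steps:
$P{\left(M,B \right)} = - 1060 B + B M$
$P{\left(665,-470 - w{\left(-7,-17 \right)} \right)} - 5008174 = \left(-470 - \left(-12\right) \left(-17\right)\right) \left(-1060 + 665\right) - 5008174 = \left(-470 - 204\right) \left(-395\right) - 5008174 = \left(-674\right) \left(-395\right) - 5008174 = 266230 - 5008174 = -4741944$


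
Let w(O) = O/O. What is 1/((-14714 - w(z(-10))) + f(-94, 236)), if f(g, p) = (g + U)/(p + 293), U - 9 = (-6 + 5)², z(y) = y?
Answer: -529/7784319 ≈ -6.7957e-5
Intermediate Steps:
w(O) = 1
U = 10 (U = 9 + (-6 + 5)² = 9 + (-1)² = 9 + 1 = 10)
f(g, p) = (10 + g)/(293 + p) (f(g, p) = (g + 10)/(p + 293) = (10 + g)/(293 + p))
1/((-14714 - w(z(-10))) + f(-94, 236)) = 1/((-14714 - 1*1) + (10 - 94)/(293 + 236)) = 1/((-14714 - 1) - 84/529) = 1/(-14715 + (1/529)*(-84)) = 1/(-14715 - 84/529) = 1/(-7784319/529) = -529/7784319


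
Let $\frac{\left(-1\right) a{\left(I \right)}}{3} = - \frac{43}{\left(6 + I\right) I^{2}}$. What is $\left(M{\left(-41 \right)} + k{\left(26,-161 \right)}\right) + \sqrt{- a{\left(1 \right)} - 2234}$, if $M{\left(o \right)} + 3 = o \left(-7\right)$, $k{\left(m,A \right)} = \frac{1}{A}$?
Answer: $\frac{45723}{161} + \frac{i \sqrt{110369}}{7} \approx 283.99 + 47.46 i$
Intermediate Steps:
$a{\left(I \right)} = \frac{129}{I^{2} \left(6 + I\right)}$ ($a{\left(I \right)} = - 3 \left(- \frac{43}{\left(6 + I\right) I^{2}}\right) = - 3 \left(- \frac{43}{I^{2} \left(6 + I\right)}\right) = \frac{129}{I^{2} \left(6 + I\right)}$)
$M{\left(o \right)} = -3 - 7 o$ ($M{\left(o \right)} = -3 + o \left(-7\right) = -3 - 7 o$)
$\left(M{\left(-41 \right)} + k{\left(26,-161 \right)}\right) + \sqrt{- a{\left(1 \right)} - 2234} = \left(\left(-3 - -287\right) + \frac{1}{-161}\right) + \sqrt{- \frac{129}{1 \left(6 + 1\right)} - 2234} = \left(\left(-3 + 287\right) - \frac{1}{161}\right) + \sqrt{- \frac{129 \cdot 1}{7} - 2234} = \left(284 - \frac{1}{161}\right) + \sqrt{- \frac{129 \cdot 1}{7} - 2234} = \frac{45723}{161} + \sqrt{\left(-1\right) \frac{129}{7} - 2234} = \frac{45723}{161} + \sqrt{- \frac{129}{7} - 2234} = \frac{45723}{161} + \sqrt{- \frac{15767}{7}} = \frac{45723}{161} + \frac{i \sqrt{110369}}{7}$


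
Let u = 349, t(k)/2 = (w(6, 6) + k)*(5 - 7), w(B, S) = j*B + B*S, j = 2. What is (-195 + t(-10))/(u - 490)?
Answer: 347/141 ≈ 2.4610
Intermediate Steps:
w(B, S) = 2*B + B*S
t(k) = -192 - 4*k (t(k) = 2*((6*(2 + 6) + k)*(5 - 7)) = 2*((6*8 + k)*(-2)) = 2*((48 + k)*(-2)) = 2*(-96 - 2*k) = -192 - 4*k)
(-195 + t(-10))/(u - 490) = (-195 + (-192 - 4*(-10)))/(349 - 490) = (-195 + (-192 + 40))/(-141) = (-195 - 152)*(-1/141) = -347*(-1/141) = 347/141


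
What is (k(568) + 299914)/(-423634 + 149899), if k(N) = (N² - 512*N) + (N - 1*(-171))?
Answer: -332461/273735 ≈ -1.2145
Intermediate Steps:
k(N) = 171 + N² - 511*N (k(N) = (N² - 512*N) + (N + 171) = (N² - 512*N) + (171 + N) = 171 + N² - 511*N)
(k(568) + 299914)/(-423634 + 149899) = ((171 + 568² - 511*568) + 299914)/(-423634 + 149899) = ((171 + 322624 - 290248) + 299914)/(-273735) = (32547 + 299914)*(-1/273735) = 332461*(-1/273735) = -332461/273735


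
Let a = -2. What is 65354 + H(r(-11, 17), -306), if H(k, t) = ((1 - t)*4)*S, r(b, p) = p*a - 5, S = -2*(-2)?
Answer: 70266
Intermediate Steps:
S = 4
r(b, p) = -5 - 2*p (r(b, p) = p*(-2) - 5 = -2*p - 5 = -5 - 2*p)
H(k, t) = 16 - 16*t (H(k, t) = ((1 - t)*4)*4 = (4 - 4*t)*4 = 16 - 16*t)
65354 + H(r(-11, 17), -306) = 65354 + (16 - 16*(-306)) = 65354 + (16 + 4896) = 65354 + 4912 = 70266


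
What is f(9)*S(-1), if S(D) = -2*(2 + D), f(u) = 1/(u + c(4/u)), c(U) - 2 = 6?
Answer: -2/17 ≈ -0.11765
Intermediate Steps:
c(U) = 8 (c(U) = 2 + 6 = 8)
f(u) = 1/(8 + u) (f(u) = 1/(u + 8) = 1/(8 + u))
S(D) = -4 - 2*D
f(9)*S(-1) = (-4 - 2*(-1))/(8 + 9) = (-4 + 2)/17 = (1/17)*(-2) = -2/17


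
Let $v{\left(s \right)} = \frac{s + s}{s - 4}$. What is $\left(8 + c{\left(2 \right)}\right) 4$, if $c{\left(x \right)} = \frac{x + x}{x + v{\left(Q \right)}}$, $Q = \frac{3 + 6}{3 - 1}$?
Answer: $\frac{164}{5} \approx 32.8$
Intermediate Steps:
$Q = \frac{9}{2} \approx 4.5$
$v{\left(s \right)} = \frac{2 s}{-4 + s}$
$c{\left(x \right)} = \frac{2 x}{18 + x}$ ($c{\left(x \right)} = \frac{x + x}{x + 2 \cdot \frac{9}{2} \frac{1}{-4 + \frac{9}{2}}} = \frac{2 x}{x + 2 \cdot \frac{9}{2} \frac{1}{\frac{1}{2}}} = \frac{2 x}{x + 2 \cdot \frac{9}{2} \cdot 2} = \frac{2 x}{x + 18} = \frac{2 x}{18 + x}$)
$\left(8 + c{\left(2 \right)}\right) 4 = \left(8 + 2 \cdot 2 \frac{1}{18 + 2}\right) 4 = \left(8 + 2 \cdot 2 \cdot \frac{1}{20}\right) 4 = \left(8 + \frac{1}{5}\right) 4 = \frac{41}{5} \cdot 4 = \frac{164}{5}$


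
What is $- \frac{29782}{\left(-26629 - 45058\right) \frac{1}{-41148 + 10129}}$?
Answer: $- \frac{923807858}{71687} \approx -12887.0$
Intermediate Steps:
$- \frac{29782}{\left(-26629 - 45058\right) \frac{1}{-41148 + 10129}} = - \frac{29782}{\left(-71687\right) \frac{1}{-31019}} = - \frac{29782}{\left(-71687\right) \left(- \frac{1}{31019}\right)} = - \frac{29782}{\frac{71687}{31019}} = \left(-29782\right) \frac{31019}{71687} = - \frac{923807858}{71687}$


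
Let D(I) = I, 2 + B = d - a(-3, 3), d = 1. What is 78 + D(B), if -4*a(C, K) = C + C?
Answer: 151/2 ≈ 75.500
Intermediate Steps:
a(C, K) = -C/2 (a(C, K) = -(C + C)/4 = -C/2)
B = -5/2 (B = -2 + (1 - (-1)*(-3)/2) = -2 + (1 - 1*3/2) = -2 + (1 - 3/2) = -2 - 1/2 = -5/2 ≈ -2.5000)
78 + D(B) = 78 - 5/2 = 151/2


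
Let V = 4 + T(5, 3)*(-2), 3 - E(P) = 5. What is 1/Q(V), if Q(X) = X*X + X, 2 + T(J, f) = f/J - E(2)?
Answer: 25/266 ≈ 0.093985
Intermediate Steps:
E(P) = -2 (E(P) = 3 - 1*5 = 3 - 5 = -2)
T(J, f) = f/J (T(J, f) = -2 + (f/J - 1*(-2)) = -2 + (f/J + 2) = -2 + (2 + f/J) = f/J)
V = 14/5 (V = 4 + (3/5)*(-2) = 4 + (3*(⅕))*(-2) = 4 + (⅗)*(-2) = 4 - 6/5 = 14/5 ≈ 2.8000)
Q(X) = X + X² (Q(X) = X² + X = X + X²)
1/Q(V) = 1/(14*(1 + 14/5)/5) = 1/((14/5)*(19/5)) = 1/(266/25) = 25/266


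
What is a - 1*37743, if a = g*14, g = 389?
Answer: -32297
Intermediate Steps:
a = 5446 (a = 389*14 = 5446)
a - 1*37743 = 5446 - 1*37743 = 5446 - 37743 = -32297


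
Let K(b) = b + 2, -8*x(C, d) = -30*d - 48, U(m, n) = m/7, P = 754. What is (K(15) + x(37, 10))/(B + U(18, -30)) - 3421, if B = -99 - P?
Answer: -40731273/11906 ≈ -3421.1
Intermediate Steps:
U(m, n) = m/7 (U(m, n) = m*(⅐) = m/7)
x(C, d) = 6 + 15*d/4 (x(C, d) = -(-30*d - 48)/8 = -(-48 - 30*d)/8 = 6 + 15*d/4)
K(b) = 2 + b
B = -853 (B = -99 - 1*754 = -99 - 754 = -853)
(K(15) + x(37, 10))/(B + U(18, -30)) - 3421 = ((2 + 15) + (6 + (15/4)*10))/(-853 + (⅐)*18) - 3421 = (17 + (6 + 75/2))/(-853 + 18/7) - 3421 = (17 + 87/2)/(-5953/7) - 3421 = (121/2)*(-7/5953) - 3421 = -847/11906 - 3421 = -40731273/11906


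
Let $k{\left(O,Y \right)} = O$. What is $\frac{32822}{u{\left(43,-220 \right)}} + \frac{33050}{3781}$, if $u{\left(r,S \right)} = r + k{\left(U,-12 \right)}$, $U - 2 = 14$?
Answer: $\frac{126049932}{223079} \approx 565.05$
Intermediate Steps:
$U = 16$ ($U = 2 + 14 = 16$)
$u{\left(r,S \right)} = 16 + r$ ($u{\left(r,S \right)} = r + 16 = 16 + r$)
$\frac{32822}{u{\left(43,-220 \right)}} + \frac{33050}{3781} = \frac{32822}{16 + 43} + \frac{33050}{3781} = \frac{32822}{59} + 33050 \cdot \frac{1}{3781} = 32822 \cdot \frac{1}{59} + \frac{33050}{3781} = \frac{32822}{59} + \frac{33050}{3781} = \frac{126049932}{223079}$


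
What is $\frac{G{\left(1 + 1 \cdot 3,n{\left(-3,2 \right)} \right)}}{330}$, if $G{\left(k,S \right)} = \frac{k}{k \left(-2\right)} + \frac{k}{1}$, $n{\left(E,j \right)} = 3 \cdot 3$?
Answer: $\frac{7}{660} \approx 0.010606$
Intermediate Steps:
$n{\left(E,j \right)} = 9$
$G{\left(k,S \right)} = - \frac{1}{2} + k$ ($G{\left(k,S \right)} = \frac{k}{\left(-2\right) k} + k 1 = k \left(- \frac{1}{2 k}\right) + k = - \frac{1}{2} + k$)
$\frac{G{\left(1 + 1 \cdot 3,n{\left(-3,2 \right)} \right)}}{330} = \frac{- \frac{1}{2} + \left(1 + 1 \cdot 3\right)}{330} = \left(- \frac{1}{2} + \left(1 + 3\right)\right) \frac{1}{330} = \left(- \frac{1}{2} + 4\right) \frac{1}{330} = \frac{7}{2} \cdot \frac{1}{330} = \frac{7}{660}$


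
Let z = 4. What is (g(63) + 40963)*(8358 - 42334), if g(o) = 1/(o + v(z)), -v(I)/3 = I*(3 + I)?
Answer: -29226902672/21 ≈ -1.3918e+9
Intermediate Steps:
v(I) = -3*I*(3 + I)
g(o) = 1/(-84 + o) (g(o) = 1/(o - 3*4*(3 + 4)) = 1/(o - 3*4*7) = 1/(o - 84) = 1/(-84 + o))
(g(63) + 40963)*(8358 - 42334) = (1/(-84 + 63) + 40963)*(8358 - 42334) = (1/(-21) + 40963)*(-33976) = (-1/21 + 40963)*(-33976) = (860222/21)*(-33976) = -29226902672/21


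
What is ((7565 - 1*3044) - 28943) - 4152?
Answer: -28574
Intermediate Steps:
((7565 - 1*3044) - 28943) - 4152 = ((7565 - 3044) - 28943) - 4152 = (4521 - 28943) - 4152 = -24422 - 4152 = -28574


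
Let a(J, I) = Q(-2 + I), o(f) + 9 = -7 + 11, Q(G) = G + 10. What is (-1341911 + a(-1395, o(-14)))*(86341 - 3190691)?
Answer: 4165752099800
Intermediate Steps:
Q(G) = 10 + G
o(f) = -5 (o(f) = -9 + (-7 + 11) = -9 + 4 = -5)
a(J, I) = 8 + I (a(J, I) = 10 + (-2 + I) = 8 + I)
(-1341911 + a(-1395, o(-14)))*(86341 - 3190691) = (-1341911 + (8 - 5))*(86341 - 3190691) = (-1341911 + 3)*(-3104350) = -1341908*(-3104350) = 4165752099800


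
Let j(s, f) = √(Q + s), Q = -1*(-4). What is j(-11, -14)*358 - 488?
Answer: -488 + 358*I*√7 ≈ -488.0 + 947.18*I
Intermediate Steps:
Q = 4
j(s, f) = √(4 + s)
j(-11, -14)*358 - 488 = √(4 - 11)*358 - 488 = √(-7)*358 - 488 = (I*√7)*358 - 488 = 358*I*√7 - 488 = -488 + 358*I*√7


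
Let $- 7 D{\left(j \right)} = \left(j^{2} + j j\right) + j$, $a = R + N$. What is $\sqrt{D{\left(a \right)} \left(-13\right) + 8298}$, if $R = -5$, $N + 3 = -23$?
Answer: $\frac{19 \sqrt{1603}}{7} \approx 108.67$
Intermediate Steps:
$N = -26$ ($N = -3 - 23 = -26$)
$a = -31$ ($a = -5 - 26 = -31$)
$D{\left(j \right)} = - \frac{2 j^{2}}{7} - \frac{j}{7}$ ($D{\left(j \right)} = - \frac{\left(j^{2} + j j\right) + j}{7} = - \frac{\left(j^{2} + j^{2}\right) + j}{7} = - \frac{2 j^{2} + j}{7} = - \frac{j + 2 j^{2}}{7} = - \frac{2 j^{2}}{7} - \frac{j}{7}$)
$\sqrt{D{\left(a \right)} \left(-13\right) + 8298} = \sqrt{\left(- \frac{1}{7}\right) \left(-31\right) \left(1 + 2 \left(-31\right)\right) \left(-13\right) + 8298} = \sqrt{\left(- \frac{1}{7}\right) \left(-31\right) \left(1 - 62\right) \left(-13\right) + 8298} = \sqrt{\left(- \frac{1}{7}\right) \left(-31\right) \left(-61\right) \left(-13\right) + 8298} = \sqrt{\left(- \frac{1891}{7}\right) \left(-13\right) + 8298} = \sqrt{\frac{24583}{7} + 8298} = \sqrt{\frac{82669}{7}} = \frac{19 \sqrt{1603}}{7}$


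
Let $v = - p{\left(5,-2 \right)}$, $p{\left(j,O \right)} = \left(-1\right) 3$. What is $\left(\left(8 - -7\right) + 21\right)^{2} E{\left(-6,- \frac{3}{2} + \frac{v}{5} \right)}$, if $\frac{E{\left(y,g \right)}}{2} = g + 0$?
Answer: $- \frac{11664}{5} \approx -2332.8$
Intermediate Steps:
$p{\left(j,O \right)} = -3$
$v = 3$ ($v = \left(-1\right) \left(-3\right) = 3$)
$E{\left(y,g \right)} = 2 g$ ($E{\left(y,g \right)} = 2 \left(g + 0\right) = 2 g$)
$\left(\left(8 - -7\right) + 21\right)^{2} E{\left(-6,- \frac{3}{2} + \frac{v}{5} \right)} = \left(\left(8 - -7\right) + 21\right)^{2} \cdot 2 \left(- \frac{3}{2} + \frac{3}{5}\right) = \left(\left(8 + 7\right) + 21\right)^{2} \cdot 2 \left(\left(-3\right) \frac{1}{2} + 3 \cdot \frac{1}{5}\right) = \left(15 + 21\right)^{2} \cdot 2 \left(- \frac{3}{2} + \frac{3}{5}\right) = 36^{2} \cdot 2 \left(- \frac{9}{10}\right) = 1296 \left(- \frac{9}{5}\right) = - \frac{11664}{5}$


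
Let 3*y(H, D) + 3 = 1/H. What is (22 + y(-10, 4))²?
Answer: 395641/900 ≈ 439.60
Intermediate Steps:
y(H, D) = -1 + 1/(3*H)
(22 + y(-10, 4))² = (22 + (⅓ - 1*(-10))/(-10))² = (22 - (⅓ + 10)/10)² = (22 - ⅒*31/3)² = (22 - 31/30)² = (629/30)² = 395641/900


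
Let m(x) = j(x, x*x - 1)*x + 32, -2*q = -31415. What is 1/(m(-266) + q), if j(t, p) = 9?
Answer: 2/26691 ≈ 7.4932e-5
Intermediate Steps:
q = 31415/2 (q = -1/2*(-31415) = 31415/2 ≈ 15708.)
m(x) = 32 + 9*x (m(x) = 9*x + 32 = 32 + 9*x)
1/(m(-266) + q) = 1/((32 + 9*(-266)) + 31415/2) = 1/((32 - 2394) + 31415/2) = 1/(-2362 + 31415/2) = 1/(26691/2) = 2/26691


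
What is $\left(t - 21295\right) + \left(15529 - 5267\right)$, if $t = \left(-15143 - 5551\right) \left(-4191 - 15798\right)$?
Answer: $413641333$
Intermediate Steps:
$t = 413652366$ ($t = \left(-20694\right) \left(-19989\right) = 413652366$)
$\left(t - 21295\right) + \left(15529 - 5267\right) = \left(413652366 - 21295\right) + \left(15529 - 5267\right) = 413631071 + 10262 = 413641333$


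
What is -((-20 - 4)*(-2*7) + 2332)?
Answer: -2668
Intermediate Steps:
-((-20 - 4)*(-2*7) + 2332) = -(-24*(-14) + 2332) = -(336 + 2332) = -1*2668 = -2668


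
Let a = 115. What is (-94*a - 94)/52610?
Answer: -5452/26305 ≈ -0.20726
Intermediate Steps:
(-94*a - 94)/52610 = (-94*115 - 94)/52610 = (-10810 - 94)*(1/52610) = -10904*1/52610 = -5452/26305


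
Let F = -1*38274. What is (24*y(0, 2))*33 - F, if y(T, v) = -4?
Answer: 35106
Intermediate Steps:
F = -38274
(24*y(0, 2))*33 - F = (24*(-4))*33 - 1*(-38274) = -96*33 + 38274 = -3168 + 38274 = 35106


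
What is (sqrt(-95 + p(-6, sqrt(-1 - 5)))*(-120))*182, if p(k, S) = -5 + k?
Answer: -21840*I*sqrt(106) ≈ -2.2486e+5*I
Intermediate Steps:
(sqrt(-95 + p(-6, sqrt(-1 - 5)))*(-120))*182 = (sqrt(-95 + (-5 - 6))*(-120))*182 = (sqrt(-95 - 11)*(-120))*182 = (sqrt(-106)*(-120))*182 = ((I*sqrt(106))*(-120))*182 = -120*I*sqrt(106)*182 = -21840*I*sqrt(106)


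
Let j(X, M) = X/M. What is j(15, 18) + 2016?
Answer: 12101/6 ≈ 2016.8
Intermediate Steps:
j(15, 18) + 2016 = 15/18 + 2016 = 15*(1/18) + 2016 = ⅚ + 2016 = 12101/6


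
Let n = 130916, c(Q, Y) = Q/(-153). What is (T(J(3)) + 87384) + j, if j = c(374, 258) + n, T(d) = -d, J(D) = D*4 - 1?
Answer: 1964579/9 ≈ 2.1829e+5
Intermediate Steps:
J(D) = -1 + 4*D (J(D) = 4*D - 1 = -1 + 4*D)
c(Q, Y) = -Q/153 (c(Q, Y) = Q*(-1/153) = -Q/153)
j = 1178222/9 (j = -1/153*374 + 130916 = -22/9 + 130916 = 1178222/9 ≈ 1.3091e+5)
(T(J(3)) + 87384) + j = (-(-1 + 4*3) + 87384) + 1178222/9 = (-(-1 + 12) + 87384) + 1178222/9 = (-1*11 + 87384) + 1178222/9 = (-11 + 87384) + 1178222/9 = 87373 + 1178222/9 = 1964579/9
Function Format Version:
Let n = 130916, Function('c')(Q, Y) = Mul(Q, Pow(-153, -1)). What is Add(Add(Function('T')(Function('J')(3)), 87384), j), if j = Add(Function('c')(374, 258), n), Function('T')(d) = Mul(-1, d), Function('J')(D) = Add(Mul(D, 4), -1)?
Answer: Rational(1964579, 9) ≈ 2.1829e+5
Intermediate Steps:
Function('J')(D) = Add(-1, Mul(4, D)) (Function('J')(D) = Add(Mul(4, D), -1) = Add(-1, Mul(4, D)))
Function('c')(Q, Y) = Mul(Rational(-1, 153), Q) (Function('c')(Q, Y) = Mul(Q, Rational(-1, 153)) = Mul(Rational(-1, 153), Q))
j = Rational(1178222, 9) (j = Add(Mul(Rational(-1, 153), 374), 130916) = Add(Rational(-22, 9), 130916) = Rational(1178222, 9) ≈ 1.3091e+5)
Add(Add(Function('T')(Function('J')(3)), 87384), j) = Add(Add(Mul(-1, Add(-1, Mul(4, 3))), 87384), Rational(1178222, 9)) = Add(Add(Mul(-1, Add(-1, 12)), 87384), Rational(1178222, 9)) = Add(Add(Mul(-1, 11), 87384), Rational(1178222, 9)) = Add(Add(-11, 87384), Rational(1178222, 9)) = Add(87373, Rational(1178222, 9)) = Rational(1964579, 9)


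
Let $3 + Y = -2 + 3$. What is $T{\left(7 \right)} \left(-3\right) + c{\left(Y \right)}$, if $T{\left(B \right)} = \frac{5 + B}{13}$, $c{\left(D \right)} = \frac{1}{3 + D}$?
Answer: $- \frac{23}{13} \approx -1.7692$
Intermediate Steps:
$Y = -2$ ($Y = -3 + \left(-2 + 3\right) = -3 + 1 = -2$)
$T{\left(B \right)} = \frac{5}{13} + \frac{B}{13}$ ($T{\left(B \right)} = \left(5 + B\right) \frac{1}{13} = \frac{5}{13} + \frac{B}{13}$)
$T{\left(7 \right)} \left(-3\right) + c{\left(Y \right)} = \left(\frac{5}{13} + \frac{1}{13} \cdot 7\right) \left(-3\right) + \frac{1}{3 - 2} = \left(\frac{5}{13} + \frac{7}{13}\right) \left(-3\right) + 1^{-1} = \frac{12}{13} \left(-3\right) + 1 = - \frac{36}{13} + 1 = - \frac{23}{13}$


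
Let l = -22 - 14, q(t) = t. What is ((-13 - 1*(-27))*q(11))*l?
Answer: -5544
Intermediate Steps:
l = -36
((-13 - 1*(-27))*q(11))*l = ((-13 - 1*(-27))*11)*(-36) = ((-13 + 27)*11)*(-36) = (14*11)*(-36) = 154*(-36) = -5544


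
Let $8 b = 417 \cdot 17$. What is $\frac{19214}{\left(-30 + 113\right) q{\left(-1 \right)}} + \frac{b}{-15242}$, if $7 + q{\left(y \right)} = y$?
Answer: $- \frac{293448175}{10120688} \approx -28.995$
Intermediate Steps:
$q{\left(y \right)} = -7 + y$
$b = \frac{7089}{8}$ ($b = \frac{417 \cdot 17}{8} = \frac{1}{8} \cdot 7089 = \frac{7089}{8} \approx 886.13$)
$\frac{19214}{\left(-30 + 113\right) q{\left(-1 \right)}} + \frac{b}{-15242} = \frac{19214}{\left(-30 + 113\right) \left(-7 - 1\right)} + \frac{7089}{8 \left(-15242\right)} = \frac{19214}{83 \left(-8\right)} + \frac{7089}{8} \left(- \frac{1}{15242}\right) = \frac{19214}{-664} - \frac{7089}{121936} = 19214 \left(- \frac{1}{664}\right) - \frac{7089}{121936} = - \frac{9607}{332} - \frac{7089}{121936} = - \frac{293448175}{10120688}$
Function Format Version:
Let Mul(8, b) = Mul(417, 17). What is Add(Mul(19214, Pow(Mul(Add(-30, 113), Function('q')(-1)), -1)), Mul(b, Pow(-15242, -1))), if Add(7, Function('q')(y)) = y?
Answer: Rational(-293448175, 10120688) ≈ -28.995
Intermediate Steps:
Function('q')(y) = Add(-7, y)
b = Rational(7089, 8) (b = Mul(Rational(1, 8), Mul(417, 17)) = Mul(Rational(1, 8), 7089) = Rational(7089, 8) ≈ 886.13)
Add(Mul(19214, Pow(Mul(Add(-30, 113), Function('q')(-1)), -1)), Mul(b, Pow(-15242, -1))) = Add(Mul(19214, Pow(Mul(Add(-30, 113), Add(-7, -1)), -1)), Mul(Rational(7089, 8), Pow(-15242, -1))) = Add(Mul(19214, Pow(Mul(83, -8), -1)), Mul(Rational(7089, 8), Rational(-1, 15242))) = Add(Mul(19214, Pow(-664, -1)), Rational(-7089, 121936)) = Add(Mul(19214, Rational(-1, 664)), Rational(-7089, 121936)) = Add(Rational(-9607, 332), Rational(-7089, 121936)) = Rational(-293448175, 10120688)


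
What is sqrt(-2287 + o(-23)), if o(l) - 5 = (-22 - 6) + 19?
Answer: I*sqrt(2291) ≈ 47.864*I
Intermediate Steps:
o(l) = -4 (o(l) = 5 + ((-22 - 6) + 19) = 5 + (-28 + 19) = 5 - 9 = -4)
sqrt(-2287 + o(-23)) = sqrt(-2287 - 4) = sqrt(-2291) = I*sqrt(2291)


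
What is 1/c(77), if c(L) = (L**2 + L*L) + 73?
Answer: 1/11931 ≈ 8.3815e-5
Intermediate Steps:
c(L) = 73 + 2*L**2 (c(L) = (L**2 + L**2) + 73 = 2*L**2 + 73 = 73 + 2*L**2)
1/c(77) = 1/(73 + 2*77**2) = 1/(73 + 2*5929) = 1/(73 + 11858) = 1/11931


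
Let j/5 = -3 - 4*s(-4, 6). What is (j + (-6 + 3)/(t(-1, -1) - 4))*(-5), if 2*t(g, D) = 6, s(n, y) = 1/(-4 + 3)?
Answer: -40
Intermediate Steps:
s(n, y) = -1 (s(n, y) = 1/(-1) = -1)
t(g, D) = 3 (t(g, D) = (1/2)*6 = 3)
j = 5 (j = 5*(-3 - 4*(-1)) = 5*(-3 + 4) = 5*1 = 5)
(j + (-6 + 3)/(t(-1, -1) - 4))*(-5) = (5 + (-6 + 3)/(3 - 4))*(-5) = (5 - 3/(-1))*(-5) = (5 - 3*(-1))*(-5) = (5 + 3)*(-5) = 8*(-5) = -40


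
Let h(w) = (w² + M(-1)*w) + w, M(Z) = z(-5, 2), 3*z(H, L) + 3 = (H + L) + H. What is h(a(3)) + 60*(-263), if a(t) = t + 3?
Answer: -15760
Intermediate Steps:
a(t) = 3 + t
z(H, L) = -1 + L/3 + 2*H/3 (z(H, L) = -1 + ((H + L) + H)/3 = -1 + (L + 2*H)/3 = -1 + (L/3 + 2*H/3) = -1 + L/3 + 2*H/3)
M(Z) = -11/3 (M(Z) = -1 + (⅓)*2 + (⅔)*(-5) = -1 + ⅔ - 10/3 = -11/3)
h(w) = w² - 8*w/3 (h(w) = (w² - 11*w/3) + w = w² - 8*w/3)
h(a(3)) + 60*(-263) = (3 + 3)*(-8 + 3*(3 + 3))/3 + 60*(-263) = (⅓)*6*(-8 + 3*6) - 15780 = (⅓)*6*(-8 + 18) - 15780 = (⅓)*6*10 - 15780 = 20 - 15780 = -15760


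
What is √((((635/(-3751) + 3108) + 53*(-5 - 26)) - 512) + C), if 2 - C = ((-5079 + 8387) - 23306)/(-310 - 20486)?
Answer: 7*√27193090497398/1181906 ≈ 30.885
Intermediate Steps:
C = 3599/3466 (C = 2 - ((-5079 + 8387) - 23306)/(-310 - 20486) = 2 - (3308 - 23306)/(-20796) = 2 - (-19998)*(-1)/20796 = 2 - 1*3333/3466 = 2 - 3333/3466 = 3599/3466 ≈ 1.0384)
√((((635/(-3751) + 3108) + 53*(-5 - 26)) - 512) + C) = √((((635/(-3751) + 3108) + 53*(-5 - 26)) - 512) + 3599/3466) = √((((635*(-1/3751) + 3108) + 53*(-31)) - 512) + 3599/3466) = √((((-635/3751 + 3108) - 1643) - 512) + 3599/3466) = √(((11657473/3751 - 1643) - 512) + 3599/3466) = √((5494580/3751 - 512) + 3599/3466) = √(3574068/3751 + 3599/3466) = √(12401219537/13000966) = 7*√27193090497398/1181906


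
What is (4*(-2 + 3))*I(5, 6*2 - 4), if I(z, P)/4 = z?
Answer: 80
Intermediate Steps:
I(z, P) = 4*z
(4*(-2 + 3))*I(5, 6*2 - 4) = (4*(-2 + 3))*(4*5) = (4*1)*20 = 4*20 = 80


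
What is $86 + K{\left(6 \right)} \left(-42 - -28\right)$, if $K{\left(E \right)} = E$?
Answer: $2$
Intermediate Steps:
$86 + K{\left(6 \right)} \left(-42 - -28\right) = 86 + 6 \left(-42 - -28\right) = 86 + 6 \left(-42 + 28\right) = 86 + 6 \left(-14\right) = 86 - 84 = 2$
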